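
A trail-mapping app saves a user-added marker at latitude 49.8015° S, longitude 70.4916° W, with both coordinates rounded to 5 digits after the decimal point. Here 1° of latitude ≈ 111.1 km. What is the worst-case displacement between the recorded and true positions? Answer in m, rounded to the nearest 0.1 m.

Rounding to 5 decimal places leaves each coordinate within ±5e-06° of the true value.
N–S: 5e-06° × 111100 m/° = 0.5555 m.
East–west component at 49.8015°: 5e-06° × 111100 × cos 49.8015° ≈ 5e-06 × 71708.1 ≈ 0.358541 m.
Combining orthogonally: (0.5555² + 0.358541²)^½ ≈ 0.661159 m.

0.7 m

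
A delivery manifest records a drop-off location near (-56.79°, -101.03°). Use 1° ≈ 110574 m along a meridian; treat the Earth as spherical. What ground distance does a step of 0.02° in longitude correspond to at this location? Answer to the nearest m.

1211 m

One degree of longitude here spans 110574 × cos 56.79° = 110574 × 0.5477 ≈ 60562.4 m; 0.02° of that is 1211.25 m.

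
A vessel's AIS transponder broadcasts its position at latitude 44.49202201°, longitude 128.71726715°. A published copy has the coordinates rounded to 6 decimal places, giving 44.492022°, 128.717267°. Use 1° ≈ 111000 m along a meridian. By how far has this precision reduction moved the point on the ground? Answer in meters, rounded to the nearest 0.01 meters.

0.01 meters

Δlat = 44.49202201 − 44.492022 = +0.00000001°; Δlon = 128.71726715 − 128.717267 = +0.00000015°.
N–S: 0.00000001° × 111000 m/° = 0.00111 m.
East–west at this latitude: 0.00000015° × 111000 × cos 44.492° ≈ 0.00000015 × 79181.6 = 0.0118772 m.
Distance: √(0.00111² + 0.0118772²) ≈ 0.011929 m.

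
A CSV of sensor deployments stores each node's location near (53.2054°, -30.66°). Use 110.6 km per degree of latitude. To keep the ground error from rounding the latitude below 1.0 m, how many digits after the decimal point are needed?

5

One degree of latitude covers 110600 m.
Rounding to N decimal places gives at most 0.5 × 10⁻ᴺ degrees of error, i.e. 0.5 × 10⁻ᴺ × 110600 m.
Need 0.5 × 110600 × 10⁻ᴺ ≤ 1.0 → 10⁻ᴺ ≤ 1.808e-05, so N ≥ 4.74.
At 4 places the error can reach 5.53 m, but 5 places keeps it to 0.553 m.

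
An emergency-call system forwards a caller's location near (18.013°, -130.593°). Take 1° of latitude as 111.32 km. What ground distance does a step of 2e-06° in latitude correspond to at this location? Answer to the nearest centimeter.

Along a meridian 2e-06° is 2e-06 × 111320 = 0.22264 m.
That is 0.22264 m = 22.264 cm.

22 centimeters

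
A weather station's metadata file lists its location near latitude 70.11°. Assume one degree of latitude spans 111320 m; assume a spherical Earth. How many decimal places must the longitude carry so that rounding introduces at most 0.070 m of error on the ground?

At 70.11° one degree of longitude covers 111320 × cos 70.11° ≈ 111320 × 0.3402 ≈ 37872.8 m.
With N decimal places the half-ulp bound is 0.5·10⁻ᴺ°, or 0.5·10⁻ᴺ × 37872.8 m on the ground.
Need 0.5 × 37872.8 × 10⁻ᴺ ≤ 0.070 → 10⁻ᴺ ≤ 3.697e-06, so N ≥ 5.43.
So 6 decimal places suffice (0.0189 m); 5 would allow up to 0.189 m.

6 decimal places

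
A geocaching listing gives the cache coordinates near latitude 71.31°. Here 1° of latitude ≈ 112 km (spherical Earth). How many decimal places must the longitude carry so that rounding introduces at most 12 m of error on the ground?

At 71.31° one degree of longitude covers 112000 × cos 71.31° ≈ 112000 × 0.3204 ≈ 35890.1 m.
Rounding to N decimal places gives at most 0.5 × 10⁻ᴺ degrees of error, i.e. 0.5 × 10⁻ᴺ × 35890.1 m.
Setting 17945.1 × 10⁻ᴺ ≤ 12 gives 10ᴺ ≥ 1495, i.e. N ≥ 3.17.
N = 3 would give 17.9 m (too coarse); N = 4 gives 1.79 m ≤ 12 m.

4 decimal places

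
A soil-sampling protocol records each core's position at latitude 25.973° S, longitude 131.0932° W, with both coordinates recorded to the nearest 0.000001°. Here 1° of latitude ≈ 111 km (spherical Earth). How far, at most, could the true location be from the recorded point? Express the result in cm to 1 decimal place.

7.5 cm

Rounding to 6 decimal places leaves each coordinate within ±5e-07° of the true value.
North–south component: 5e-07° × 111000 = 0.0555 m.
Longitude error → 5e-07 × 111000 × cos 25.973° = 5e-07 × 111000 × 0.8990 ≈ 0.0498945 m.
Worst case both components are at the extreme and orthogonal: √(0.0555² + 0.0498945²) ≈ 0.0746305 m.
That is 0.0746305 m = 7.4631 cm.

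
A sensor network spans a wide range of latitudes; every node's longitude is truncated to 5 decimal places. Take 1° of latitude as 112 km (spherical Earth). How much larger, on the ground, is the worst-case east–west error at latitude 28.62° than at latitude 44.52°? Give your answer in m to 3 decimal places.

Truncating at 5 decimal places can drop up to a full unit in the last place, so the longitude may be off by as much as 1e-05°.
Error at 28.62° = 1e-05° × 112000 × cos 28.62° ≈ 1.12 × 0.8778 = 0.98315 m.
Error at 44.52° = 1e-05° × 112000 × cos 44.52° ≈ 1.12 × 0.7130 = 0.79857 m.
Difference: 0.98315 − 0.79857 = 0.18459 m.

0.185 m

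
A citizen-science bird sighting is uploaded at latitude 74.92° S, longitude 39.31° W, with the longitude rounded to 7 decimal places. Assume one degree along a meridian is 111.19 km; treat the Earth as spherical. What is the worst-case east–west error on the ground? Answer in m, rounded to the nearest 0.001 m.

0.001 m

Rounding to 7 decimal places leaves the longitude within ±5e-08° of the true value.
One degree of longitude at 74.92° is 111190 × cos 74.92° ≈ 111190 × 0.2602 = 28928 m.
East–west error: 5e-08° × 28928 m/° ≈ 0.0014464 m.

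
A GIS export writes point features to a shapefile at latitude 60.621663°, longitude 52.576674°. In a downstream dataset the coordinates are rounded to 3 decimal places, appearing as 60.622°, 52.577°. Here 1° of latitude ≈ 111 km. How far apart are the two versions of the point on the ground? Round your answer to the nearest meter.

41 meters

The latitude changed by -0.000337° and the longitude by -0.000326°.
North–south shift: -0.000337 × 111000 = -37.407 m.
E–W at 60.622°: -0.000326° × 111000 × cos 60.622° = -0.000326 × 111000 × 0.4906 ≈ -17.7517 m.
Hypotenuse of the two orthogonal shifts: √(37.407² + 17.7517²) = 41.4054 m.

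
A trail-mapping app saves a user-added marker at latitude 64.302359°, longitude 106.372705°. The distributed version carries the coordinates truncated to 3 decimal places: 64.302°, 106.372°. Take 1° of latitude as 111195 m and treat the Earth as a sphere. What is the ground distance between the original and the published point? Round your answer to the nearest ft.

172 ft

Δlat = 64.302359 − 64.302 = +0.000359°; Δlon = 106.372705 − 106.372 = +0.000705°.
N–S: 0.000359° × 111195 m/° = 39.919 m.
East–west at this latitude: 0.000705° × 111195 × cos 64.302° ≈ 0.000705 × 48217.2 = 33.9931 m.
Hypotenuse of the two orthogonal shifts: √(39.919² + 33.9931²) = 52.4315 m.
Converting: 52.4315 m × 3.2808 ft/m ≈ 172.02 ft.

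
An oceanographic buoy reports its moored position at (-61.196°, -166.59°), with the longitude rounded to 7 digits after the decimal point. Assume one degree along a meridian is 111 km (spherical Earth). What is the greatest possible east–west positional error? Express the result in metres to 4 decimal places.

0.0027 metres

Rounding to 7 decimal places leaves the longitude within ±5e-08° of the true value.
One degree of longitude at 61.196° is 111000 × cos 61.196° ≈ 111000 × 0.4818 = 53481.4 m.
East–west error: 5e-08° × 53481.4 m/° ≈ 0.00267407 m.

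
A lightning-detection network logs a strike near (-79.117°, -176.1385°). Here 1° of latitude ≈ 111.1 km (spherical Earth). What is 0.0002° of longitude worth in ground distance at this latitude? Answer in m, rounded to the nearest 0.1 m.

4.2 m

At 79.117° a degree of longitude is 111100 × cos 79.117° ≈ 20976.1 m, so 0.0002° corresponds to 4.19523 m.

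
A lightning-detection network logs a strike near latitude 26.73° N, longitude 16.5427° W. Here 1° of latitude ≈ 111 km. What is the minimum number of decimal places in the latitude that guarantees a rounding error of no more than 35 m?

4 decimal places

One degree of latitude covers 111000 m.
With N decimal places the half-ulp bound is 0.5·10⁻ᴺ°, or 0.5·10⁻ᴺ × 111000 m on the ground.
Setting 55500 × 10⁻ᴺ ≤ 35 gives 10ᴺ ≥ 1586, i.e. N ≥ 3.20.
So 4 decimal places suffice (5.55 m); 3 would allow up to 55.5 m.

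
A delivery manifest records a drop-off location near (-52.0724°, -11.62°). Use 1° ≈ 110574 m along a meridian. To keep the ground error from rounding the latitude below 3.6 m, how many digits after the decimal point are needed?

5 decimal places

One degree of latitude covers 110574 m.
With N decimal places the half-ulp bound is 0.5·10⁻ᴺ°, or 0.5·10⁻ᴺ × 110574 m on the ground.
Setting 55287 × 10⁻ᴺ ≤ 3.6 gives 10ᴺ ≥ 1.536e+04, i.e. N ≥ 4.19.
N = 4 would give 5.53 m (too coarse); N = 5 gives 0.553 m ≤ 3.6 m.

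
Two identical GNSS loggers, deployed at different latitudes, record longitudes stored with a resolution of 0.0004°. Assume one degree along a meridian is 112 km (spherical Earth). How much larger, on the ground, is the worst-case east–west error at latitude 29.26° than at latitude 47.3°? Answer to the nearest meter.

4 meters

With a 0.0004° grid the true value lies within half a step, ±0.0004°/2 = ±0.0002°, of the stored one.
At 29.26°: 0.0002° × 112000 × cos 29.26° = 0.0002 × 112000 × 0.8724 ≈ 19.542 m.
At 47.3°: 0.0002° × 112000 × cos 47.3° = 0.0002 × 112000 × 0.6782 ≈ 15.191 m.
So the lower-latitude error exceeds the higher by 19.542 − 15.191 = 4.3512 m.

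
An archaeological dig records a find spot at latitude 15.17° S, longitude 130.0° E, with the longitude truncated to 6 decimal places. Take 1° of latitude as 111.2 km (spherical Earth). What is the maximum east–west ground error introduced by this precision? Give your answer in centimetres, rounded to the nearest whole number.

Truncating at 6 decimal places can drop up to a full unit in the last place, so the longitude may be off by as much as 1e-06°.
Parallels shrink by cos φ, so at 15.17° a degree of longitude is 111200 × 0.9652 ≈ 107325 m.
East–west error: 1e-06° × 107325 m/° ≈ 0.107325 m.
That is 0.107325 m = 10.733 cm.

11 centimetres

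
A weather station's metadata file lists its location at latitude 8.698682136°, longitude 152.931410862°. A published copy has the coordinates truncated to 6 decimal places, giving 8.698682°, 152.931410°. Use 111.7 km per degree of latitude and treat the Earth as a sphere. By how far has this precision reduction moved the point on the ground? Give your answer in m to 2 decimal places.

0.10 m

The latitude changed by +0.000000136° and the longitude by +0.000000862°.
North–south shift: 0.000000136 × 111700 = 0.0151912 m.
E–W at 8.69868°: 0.000000862° × 111700 × cos 8.69868° = 0.000000862 × 111700 × 0.9885 ≈ 0.0951779 m.
Combined displacement = (0.0151912² + 0.0951779²)^½ ≈ 0.0963826 m.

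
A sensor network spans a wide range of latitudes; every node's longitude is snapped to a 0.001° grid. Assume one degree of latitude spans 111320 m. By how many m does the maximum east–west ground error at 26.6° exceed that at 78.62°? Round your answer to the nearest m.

With a 0.001° grid the true value lies within half a step, ±0.001°/2 = ±0.0005°, of the stored one.
Error at 26.6° = 0.0005° × 111320 × cos 26.6° ≈ 55.66 × 0.8942 = 49.769 m.
At 78.62°: 0.0005° × 111320 × cos 78.62° = 0.0005 × 111320 × 0.1973 ≈ 10.983 m.
So the lower-latitude error exceeds the higher by 49.769 − 10.983 = 38.786 m.

39 m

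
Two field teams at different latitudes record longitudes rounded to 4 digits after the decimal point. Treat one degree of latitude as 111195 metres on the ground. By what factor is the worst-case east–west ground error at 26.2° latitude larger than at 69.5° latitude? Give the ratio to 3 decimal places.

2.562

Rounding to 4 decimal places leaves the longitude within ±5e-05° of the true value.
Error at 26.2° = 5e-05° × 111195 × cos 26.2° ≈ 5.5598 × 0.8973 = 4.9885 m.
At 69.5°: 5e-05° × 111195 × cos 69.5° = 5e-05 × 111195 × 0.3502 ≈ 1.9471 m.
Ratio: 4.9885 / 1.9471 = cos 26.2° / cos 69.5° ≈ 2.5621.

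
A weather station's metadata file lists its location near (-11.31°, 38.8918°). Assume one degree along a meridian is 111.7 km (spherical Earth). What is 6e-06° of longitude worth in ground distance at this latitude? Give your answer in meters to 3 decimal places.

At 11.31° a degree of longitude is 111700 × cos 11.31° ≈ 109531 m, so 6e-06° corresponds to 0.657185 m.

0.657 meters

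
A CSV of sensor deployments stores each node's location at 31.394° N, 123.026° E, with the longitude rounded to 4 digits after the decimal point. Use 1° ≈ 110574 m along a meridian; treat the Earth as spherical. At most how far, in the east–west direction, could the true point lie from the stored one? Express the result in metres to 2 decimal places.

4.72 metres

Rounding to 4 decimal places leaves the longitude within ±5e-05° of the true value.
One degree of longitude at 31.394° is 110574 × cos 31.394° ≈ 110574 × 0.8536 = 94386.6 m.
So at most 5e-05° × 94386.6 ≈ 4.71933 m east–west.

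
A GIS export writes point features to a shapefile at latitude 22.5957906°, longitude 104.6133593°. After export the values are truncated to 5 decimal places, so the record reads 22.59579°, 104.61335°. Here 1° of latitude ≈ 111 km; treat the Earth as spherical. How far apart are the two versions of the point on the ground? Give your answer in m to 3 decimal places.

0.955 m

Δlat = 22.5957906 − 22.59579 = +0.0000006°; Δlon = 104.6133593 − 104.61335 = +0.0000093°.
North–south shift: 0.0000006 × 111000 = 0.0666 m.
East–west at this latitude: 0.0000093° × 111000 × cos 22.5958° ≈ 0.0000093 × 102479 = 0.953059 m.
Hypotenuse of the two orthogonal shifts: √(0.0666² + 0.953059²) = 0.955383 m.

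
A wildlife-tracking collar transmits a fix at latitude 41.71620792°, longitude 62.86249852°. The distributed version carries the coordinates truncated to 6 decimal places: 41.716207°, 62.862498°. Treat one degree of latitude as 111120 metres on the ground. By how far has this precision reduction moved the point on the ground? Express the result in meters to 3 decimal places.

0.111 meters

Δlat = 41.71620792 − 41.716207 = +0.00000092°; Δlon = 62.86249852 − 62.862498 = +0.00000052°.
N–S: 0.00000092° × 111120 m/° = 0.10223 m.
E–W at 41.7162°: 0.00000052° × 111120 × cos 41.7162° = 0.00000052 × 111120 × 0.7464 ≈ 0.0431317 m.
Hypotenuse of the two orthogonal shifts: √(0.10223² + 0.0431317²) = 0.110957 m.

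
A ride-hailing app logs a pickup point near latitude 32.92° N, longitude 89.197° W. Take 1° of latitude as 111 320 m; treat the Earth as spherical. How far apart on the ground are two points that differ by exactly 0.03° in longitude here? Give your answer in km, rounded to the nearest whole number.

3 km

0.03° of longitude at 32.92° is 0.03 × 111320 × cos 32.92° ≈ 0.03 × 93445.4 = 2803.36 m.
That is 2803.36 m = 2.8034 km.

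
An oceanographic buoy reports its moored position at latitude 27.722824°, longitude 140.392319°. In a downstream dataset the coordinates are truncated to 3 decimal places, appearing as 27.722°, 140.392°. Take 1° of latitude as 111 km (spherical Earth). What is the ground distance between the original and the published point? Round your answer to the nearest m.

The latitude changed by +0.000824° and the longitude by +0.000319°.
N–S: 0.000824° × 111000 m/° = 91.464 m.
E–W at 27.722°: 0.000319° × 111000 × cos 27.722° = 0.000319 × 111000 × 0.8852 ≈ 31.3446 m.
Combined displacement = (91.464² + 31.3446²)^½ ≈ 96.6858 m.

97 m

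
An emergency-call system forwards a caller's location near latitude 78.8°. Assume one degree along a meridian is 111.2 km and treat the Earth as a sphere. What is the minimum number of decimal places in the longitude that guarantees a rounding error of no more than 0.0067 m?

At 78.8° one degree of longitude covers 111200 × cos 78.8° ≈ 111200 × 0.1942 ≈ 21598.9 m.
With N decimal places the half-ulp bound is 0.5·10⁻ᴺ°, or 0.5·10⁻ᴺ × 21598.9 m on the ground.
Setting 10799.4 × 10⁻ᴺ ≤ 0.0067 gives 10ᴺ ≥ 1.612e+06, i.e. N ≥ 6.21.
N = 6 would give 0.0108 m (too coarse); N = 7 gives 0.00108 m ≤ 0.0067 m.

7 decimal places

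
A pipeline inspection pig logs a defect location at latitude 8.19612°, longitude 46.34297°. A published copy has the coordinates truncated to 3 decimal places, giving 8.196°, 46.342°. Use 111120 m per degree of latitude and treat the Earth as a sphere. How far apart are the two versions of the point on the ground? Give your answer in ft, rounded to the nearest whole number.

353 ft

The latitude changed by +0.00012° and the longitude by +0.00097°.
N–S: 0.00012° × 111120 m/° = 13.3344 m.
East–west at this latitude: 0.00097° × 111120 × cos 8.196° ≈ 0.00097 × 109985 = 106.685 m.
Combined displacement = (13.3344² + 106.685²)^½ ≈ 107.516 m.
In feet: 107.516 m ÷ 0.3048 ≈ 352.74 ft.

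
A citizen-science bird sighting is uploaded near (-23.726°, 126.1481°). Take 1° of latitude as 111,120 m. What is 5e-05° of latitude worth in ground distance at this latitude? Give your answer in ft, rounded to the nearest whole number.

Along a meridian 5e-05° is 5e-05 × 111120 = 5.556 m.
Converting: 5.556 m × 3.2808 ft/m ≈ 18.228 ft.

18 ft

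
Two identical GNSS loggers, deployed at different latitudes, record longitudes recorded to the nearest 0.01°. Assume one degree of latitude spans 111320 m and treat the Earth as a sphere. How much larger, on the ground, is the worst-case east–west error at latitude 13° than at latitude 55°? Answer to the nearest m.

Rounding to 2 decimal places leaves the longitude within ±0.005° of the true value.
At 13°: 0.005° × 111320 × cos 13° = 0.005 × 111320 × 0.9744 ≈ 542.33 m.
Error at 55° = 0.005° × 111320 × cos 55° ≈ 556.6 × 0.5736 = 319.25 m.
So the lower-latitude error exceeds the higher by 542.33 − 319.25 = 223.08 m.

223 m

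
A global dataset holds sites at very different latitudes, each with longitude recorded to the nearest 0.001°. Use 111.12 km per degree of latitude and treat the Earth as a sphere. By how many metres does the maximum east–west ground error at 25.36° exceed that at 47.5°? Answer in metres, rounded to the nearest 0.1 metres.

12.7 metres

Rounding to 3 decimal places leaves the longitude within ±0.0005° of the true value.
Error at 25.36° = 0.0005° × 111120 × cos 25.36° ≈ 55.56 × 0.9036 = 50.206 m.
Error at 47.5° = 0.0005° × 111120 × cos 47.5° ≈ 55.56 × 0.6756 = 37.536 m.
So the lower-latitude error exceeds the higher by 50.206 − 37.536 = 12.67 m.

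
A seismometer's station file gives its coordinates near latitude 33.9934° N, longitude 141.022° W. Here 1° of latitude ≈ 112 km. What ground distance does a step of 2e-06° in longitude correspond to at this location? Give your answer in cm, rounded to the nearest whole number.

19 cm

At 33.9934° a degree of longitude is 112000 × cos 33.9934° ≈ 92859.4 m, so 2e-06° corresponds to 0.185719 m.
That is 0.185719 m = 18.572 cm.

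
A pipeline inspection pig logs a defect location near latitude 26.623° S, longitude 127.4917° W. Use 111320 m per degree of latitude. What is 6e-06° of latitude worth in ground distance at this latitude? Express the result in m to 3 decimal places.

Along a meridian 6e-06° is 6e-06 × 111320 = 0.66792 m.

0.668 m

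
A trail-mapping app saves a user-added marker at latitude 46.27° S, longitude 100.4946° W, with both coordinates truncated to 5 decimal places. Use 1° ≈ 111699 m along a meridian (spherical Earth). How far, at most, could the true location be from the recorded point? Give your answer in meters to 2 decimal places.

1.36 meters

Truncating at 5 decimal places can drop up to a full unit in the last place, so each coordinate may be off by as much as 1e-05°.
N–S: 1e-05° × 111699 m/° = 1.11699 m.
East–west component at 46.27°: 1e-05° × 111699 × cos 46.27° ≈ 1e-05 × 77213.1 ≈ 0.772131 m.
The two errors are perpendicular, so the maximum displacement is √(1.11699² + 0.772131²) ≈ 1.35789 m.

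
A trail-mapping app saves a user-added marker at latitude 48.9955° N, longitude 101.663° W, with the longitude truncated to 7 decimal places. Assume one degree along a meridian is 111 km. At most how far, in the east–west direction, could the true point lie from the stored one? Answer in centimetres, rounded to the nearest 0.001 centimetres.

0.728 centimetres

Truncating at 7 decimal places can drop up to a full unit in the last place, so the longitude may be off by as much as 1e-07°.
Parallels shrink by cos φ, so at 48.9955° a degree of longitude is 111000 × 0.6561 ≈ 72829.1 m.
So at most 1e-07° × 72829.1 ≈ 0.00728291 m east–west.
That is 0.00728291 m = 0.72829 cm.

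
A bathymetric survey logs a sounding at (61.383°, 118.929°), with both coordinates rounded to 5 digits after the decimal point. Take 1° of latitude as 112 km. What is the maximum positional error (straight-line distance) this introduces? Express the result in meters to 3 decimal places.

Rounding to 5 decimal places leaves each coordinate within ±5e-06° of the true value.
N–S: 5e-06° × 112000 m/° = 0.56 m.
Longitude error → 5e-06 × 112000 × cos 61.383° = 5e-06 × 112000 × 0.4790 ≈ 0.268213 m.
Worst case both components are at the extreme and orthogonal: √(0.56² + 0.268213²) ≈ 0.620917 m.

0.621 meters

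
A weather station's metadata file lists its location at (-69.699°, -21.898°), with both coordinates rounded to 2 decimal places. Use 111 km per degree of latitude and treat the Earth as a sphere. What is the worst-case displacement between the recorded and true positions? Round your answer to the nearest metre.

587 metres

Rounding to 2 decimal places leaves each coordinate within ±0.005° of the true value.
N–S: 0.005° × 111000 m/° = 555 m.
East–west component at 69.699°: 0.005° × 111000 × cos 69.699° ≈ 0.005 × 38511.7 ≈ 192.558 m.
The two errors are perpendicular, so the maximum displacement is √(555² + 192.558²) ≈ 587.455 m.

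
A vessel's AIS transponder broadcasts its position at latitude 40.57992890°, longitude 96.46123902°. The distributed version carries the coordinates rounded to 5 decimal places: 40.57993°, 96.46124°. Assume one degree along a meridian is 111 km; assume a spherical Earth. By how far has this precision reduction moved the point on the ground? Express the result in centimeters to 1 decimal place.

14.7 centimeters

The latitude changed by -0.00000110° and the longitude by -0.00000098°.
N–S: -0.00000110° × 111000 m/° = -0.1221 m.
East–west at this latitude: -0.00000098° × 111000 × cos 40.5799° ≈ -0.00000098 × 84304.4 = -0.0826183 m.
Hypotenuse of the two orthogonal shifts: √(0.1221² + 0.0826183²) = 0.147425 m.
That is 0.147425 m = 14.743 cm.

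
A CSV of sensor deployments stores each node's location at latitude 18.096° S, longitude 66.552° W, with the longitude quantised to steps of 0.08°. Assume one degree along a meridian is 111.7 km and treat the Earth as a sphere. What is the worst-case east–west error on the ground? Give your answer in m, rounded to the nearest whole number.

4247 m

With a 0.08° grid the true value lies within half a step, ±0.08°/2 = ±0.04°, of the stored one.
One degree of longitude at 18.096° is 111700 × cos 18.096° ≈ 111700 × 0.9505 = 106175 m.
So at most 0.04° × 106175 ≈ 4247 m east–west.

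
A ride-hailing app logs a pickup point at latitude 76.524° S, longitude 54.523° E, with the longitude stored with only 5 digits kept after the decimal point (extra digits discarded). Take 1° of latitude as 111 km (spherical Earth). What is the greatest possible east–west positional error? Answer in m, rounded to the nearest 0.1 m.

0.3 m

Truncating at 5 decimal places can drop up to a full unit in the last place, so the longitude may be off by as much as 1e-05°.
Parallels shrink by cos φ, so at 76.524° a degree of longitude is 111000 × 0.2330 ≈ 25867.2 m.
So at most 1e-05° × 25867.2 ≈ 0.258672 m east–west.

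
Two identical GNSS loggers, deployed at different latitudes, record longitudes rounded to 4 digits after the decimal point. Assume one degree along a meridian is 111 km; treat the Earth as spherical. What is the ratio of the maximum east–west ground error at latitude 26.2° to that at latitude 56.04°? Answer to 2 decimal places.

Rounding to 4 decimal places leaves the longitude within ±5e-05° of the true value.
Error at 26.2° = 5e-05° × 111000 × cos 26.2° ≈ 5.55 × 0.8973 = 4.9798 m.
At 56.04°: 5e-05° × 111000 × cos 56.04° = 5e-05 × 111000 × 0.5586 ≈ 3.1003 m.
Ratio: 4.9798 / 3.1003 = cos 26.2° / cos 56.04° ≈ 1.6062.

1.61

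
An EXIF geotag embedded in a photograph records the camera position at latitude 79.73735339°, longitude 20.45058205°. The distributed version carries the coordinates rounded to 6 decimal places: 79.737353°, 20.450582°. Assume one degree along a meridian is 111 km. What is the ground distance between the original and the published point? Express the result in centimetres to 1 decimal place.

The latitude changed by +0.00000039° and the longitude by +0.00000005°.
North–south shift: 0.00000039 × 111000 = 0.04329 m.
E–W at 79.7374°: 0.00000005° × 111000 × cos 79.7374° = 0.00000005 × 111000 × 0.1782 ≈ 0.000988792 m.
Distance: √(0.04329² + 0.000988792²) ≈ 0.0433013 m.
That is 0.0433013 m = 4.3301 cm.

4.3 centimetres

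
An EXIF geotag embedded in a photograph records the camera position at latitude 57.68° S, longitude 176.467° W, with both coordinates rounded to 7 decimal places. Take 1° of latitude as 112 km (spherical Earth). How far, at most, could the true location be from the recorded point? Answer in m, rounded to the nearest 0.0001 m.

0.0064 m

Rounding to 7 decimal places leaves each coordinate within ±5e-08° of the true value.
North–south component: 5e-08° × 112000 = 0.0056 m.
East–west component at 57.68°: 5e-08° × 112000 × cos 57.68° ≈ 5e-08 × 59880.5 ≈ 0.00299403 m.
Combining orthogonally: (0.0056² + 0.00299403²)^½ ≈ 0.00635013 m.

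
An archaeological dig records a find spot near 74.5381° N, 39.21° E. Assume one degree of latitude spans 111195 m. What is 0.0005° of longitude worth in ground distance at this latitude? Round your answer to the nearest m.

At 74.5381° a degree of longitude is 111195 × cos 74.5381° ≈ 29644.3 m, so 0.0005° corresponds to 14.8222 m.

15 m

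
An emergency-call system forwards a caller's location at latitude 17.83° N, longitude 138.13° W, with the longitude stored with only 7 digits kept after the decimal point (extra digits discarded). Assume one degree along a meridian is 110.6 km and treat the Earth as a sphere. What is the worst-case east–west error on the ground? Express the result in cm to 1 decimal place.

Truncating at 7 decimal places can drop up to a full unit in the last place, so the longitude may be off by as much as 1e-07°.
One degree of longitude at 17.83° is 110600 × cos 17.83° ≈ 110600 × 0.9520 = 105288 m.
So at most 1e-07° × 105288 ≈ 0.0105288 m east–west.
That is 0.0105288 m = 1.0529 cm.

1.1 cm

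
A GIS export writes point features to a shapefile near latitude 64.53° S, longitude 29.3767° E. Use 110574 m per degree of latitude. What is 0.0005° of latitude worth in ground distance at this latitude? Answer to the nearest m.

Along a meridian 0.0005° is 0.0005 × 110574 = 55.287 m.

55 m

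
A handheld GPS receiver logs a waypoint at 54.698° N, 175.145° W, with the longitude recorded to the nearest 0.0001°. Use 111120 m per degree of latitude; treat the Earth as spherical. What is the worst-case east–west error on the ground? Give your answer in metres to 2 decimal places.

Rounding to 4 decimal places leaves the longitude within ±5e-05° of the true value.
At latitude 54.698° a degree of longitude spans 111120 m × cos 54.698° = 111120 × 0.5779 ≈ 64214.7 m.
Maximum E–W displacement: 5e-05 × 64214.7 = 3.21074 m.

3.21 metres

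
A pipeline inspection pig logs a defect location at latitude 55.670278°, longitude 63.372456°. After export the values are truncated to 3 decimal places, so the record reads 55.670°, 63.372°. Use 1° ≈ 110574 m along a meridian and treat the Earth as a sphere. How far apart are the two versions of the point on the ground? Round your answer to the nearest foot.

137 feet

The latitude changed by +0.000278° and the longitude by +0.000456°.
North–south shift: 0.000278 × 110574 = 30.7396 m.
E–W at 55.67°: 0.000456° × 110574 × cos 55.67° = 0.000456 × 110574 × 0.5640 ≈ 28.4358 m.
Distance: √(30.7396² + 28.4358²) ≈ 41.875 m.
Converting: 41.875 m × 3.2808 ft/m ≈ 137.39 ft.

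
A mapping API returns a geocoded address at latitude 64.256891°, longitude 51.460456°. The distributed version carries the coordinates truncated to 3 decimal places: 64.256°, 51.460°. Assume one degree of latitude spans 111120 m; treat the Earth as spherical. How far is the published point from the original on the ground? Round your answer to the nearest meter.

101 meters

Δlat = 64.256891 − 64.256 = +0.000891°; Δlon = 51.460456 − 51.460 = +0.000456°.
North–south shift: 0.000891 × 111120 = 99.0079 m.
E–W at 64.256°: 0.000456° × 111120 × cos 64.256° = 0.000456 × 111120 × 0.4344 ≈ 22.0089 m.
Hypotenuse of the two orthogonal shifts: √(99.0079² + 22.0089²) = 101.425 m.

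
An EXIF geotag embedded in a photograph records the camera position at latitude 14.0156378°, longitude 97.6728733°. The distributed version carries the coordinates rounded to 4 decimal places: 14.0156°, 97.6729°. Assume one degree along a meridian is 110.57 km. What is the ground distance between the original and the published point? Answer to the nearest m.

The latitude changed by +0.0000378° and the longitude by -0.0000267°.
N–S: 0.0000378° × 110570 m/° = 4.17955 m.
E–W at 14.0156°: -0.0000267° × 110570 × cos 14.0156° = -0.0000267 × 110570 × 0.9702 ≈ -2.86433 m.
Distance: √(4.17955² + 2.86433²) ≈ 5.06685 m.

5 m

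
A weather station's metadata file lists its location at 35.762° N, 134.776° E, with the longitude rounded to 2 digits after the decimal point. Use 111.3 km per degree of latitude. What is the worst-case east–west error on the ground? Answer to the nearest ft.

Rounding to 2 decimal places leaves the longitude within ±0.005° of the true value.
At latitude 35.762° a degree of longitude spans 111300 m × cos 35.762° = 111300 × 0.8115 ≈ 90314.6 m.
Maximum E–W displacement: 0.005 × 90314.6 = 451.573 m.
Converting: 451.573 m × 3.2808 ft/m ≈ 1481.5 ft.

1482 ft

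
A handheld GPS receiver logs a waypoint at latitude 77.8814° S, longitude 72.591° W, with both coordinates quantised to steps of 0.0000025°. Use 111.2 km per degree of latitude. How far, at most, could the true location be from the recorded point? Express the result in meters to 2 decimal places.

With a 0.0000025° grid the true value lies within half a step, ±0.0000025°/2 = ±1.25e-06°, of the stored one.
Latitude error → 1.25e-06 × 111200 = 0.139 m along the meridian.
East–west component at 77.8814°: 1.25e-06° × 111200 × cos 77.8814° ≈ 1.25e-06 × 23344.9 ≈ 0.0291811 m.
Worst case both components are at the extreme and orthogonal: √(0.139² + 0.0291811²) ≈ 0.14203 m.

0.14 meters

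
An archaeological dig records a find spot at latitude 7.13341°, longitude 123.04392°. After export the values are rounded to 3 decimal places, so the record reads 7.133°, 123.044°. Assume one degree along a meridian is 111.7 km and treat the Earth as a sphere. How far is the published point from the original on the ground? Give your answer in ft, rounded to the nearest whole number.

153 ft

The latitude changed by +0.00041° and the longitude by -0.00008°.
North–south shift: 0.00041 × 111700 = 45.797 m.
East–west at this latitude: -0.00008° × 111700 × cos 7.133° ≈ -0.00008 × 110836 = -8.86684 m.
Hypotenuse of the two orthogonal shifts: √(45.797² + 8.86684²) = 46.6475 m.
Converting: 46.6475 m × 3.2808 ft/m ≈ 153.04 ft.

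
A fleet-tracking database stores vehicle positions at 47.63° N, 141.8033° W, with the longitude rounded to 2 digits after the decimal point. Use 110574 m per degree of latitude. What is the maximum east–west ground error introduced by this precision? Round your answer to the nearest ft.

Rounding to 2 decimal places leaves the longitude within ±0.005° of the true value.
At latitude 47.63° a degree of longitude spans 110574 m × cos 47.63° = 110574 × 0.6739 ≈ 74517.5 m.
So at most 0.005° × 74517.5 ≈ 372.588 m east–west.
Converting: 372.588 m × 3.2808 ft/m ≈ 1222.4 ft.

1222 ft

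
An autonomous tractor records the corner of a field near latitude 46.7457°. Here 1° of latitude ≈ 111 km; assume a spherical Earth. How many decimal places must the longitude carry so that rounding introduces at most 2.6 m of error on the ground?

At 46.7457° one degree of longitude covers 111000 × cos 46.7457° ≈ 111000 × 0.6852 ≈ 76061.4 m.
N decimal places → at most half a unit in the last place, 0.5 × 10⁻ᴺ° = 76061.4/2 × 10⁻ᴺ m.
Need 0.5 × 76061.4 × 10⁻ᴺ ≤ 2.6 → 10⁻ᴺ ≤ 6.837e-05, so N ≥ 4.17.
At 4 places the error can reach 3.8 m, but 5 places keeps it to 0.38 m.

5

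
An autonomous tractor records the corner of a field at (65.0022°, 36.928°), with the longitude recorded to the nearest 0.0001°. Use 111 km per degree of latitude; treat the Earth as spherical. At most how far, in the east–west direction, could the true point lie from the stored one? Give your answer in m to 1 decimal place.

Rounding to 4 decimal places leaves the longitude within ±5e-05° of the true value.
At latitude 65.0022° a degree of longitude spans 111000 m × cos 65.0022° = 111000 × 0.4226 ≈ 46906.8 m.
Maximum E–W displacement: 5e-05 × 46906.8 = 2.34534 m.

2.3 m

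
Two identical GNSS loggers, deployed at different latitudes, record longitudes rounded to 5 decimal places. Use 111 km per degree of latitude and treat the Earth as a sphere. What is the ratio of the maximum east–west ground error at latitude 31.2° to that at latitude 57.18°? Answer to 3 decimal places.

Rounding to 5 decimal places leaves the longitude within ±5e-06° of the true value.
Error at 31.2° = 5e-06° × 111000 × cos 31.2° ≈ 0.555 × 0.8554 = 0.47473 m.
Error at 57.18° = 5e-06° × 111000 × cos 57.18° ≈ 0.555 × 0.5420 = 0.30081 m.
The ratio reduces to cos 31.2° / cos 57.18° = 0.8554/0.5420 ≈ 1.5782.

1.578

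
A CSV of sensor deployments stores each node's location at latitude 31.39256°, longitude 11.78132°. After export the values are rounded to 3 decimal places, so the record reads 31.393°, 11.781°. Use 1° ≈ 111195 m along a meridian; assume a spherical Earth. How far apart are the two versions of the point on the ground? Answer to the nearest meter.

Δlat = 31.39256 − 31.393 = -0.00044°; Δlon = 11.78132 − 11.781 = +0.00032°.
North–south shift: -0.00044 × 111195 = -48.9258 m.
East–west at this latitude: 0.00032° × 111195 × cos 31.393° ≈ 0.00032 × 94917.7 = 30.3737 m.
Combined displacement = (48.9258² + 30.3737²)^½ ≈ 57.5873 m.

58 meters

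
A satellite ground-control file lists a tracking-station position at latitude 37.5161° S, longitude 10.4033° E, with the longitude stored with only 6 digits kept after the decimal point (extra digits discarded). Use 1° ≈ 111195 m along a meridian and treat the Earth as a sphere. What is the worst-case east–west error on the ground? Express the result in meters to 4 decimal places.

Truncating at 6 decimal places can drop up to a full unit in the last place, so the longitude may be off by as much as 1e-06°.
Parallels shrink by cos φ, so at 37.5161° a degree of longitude is 111195 × 0.7932 ≈ 88197.9 m.
So at most 1e-06° × 88197.9 ≈ 0.0881979 m east–west.

0.0882 meters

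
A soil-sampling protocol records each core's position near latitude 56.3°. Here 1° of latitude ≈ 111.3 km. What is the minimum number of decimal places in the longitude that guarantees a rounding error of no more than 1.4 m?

5

At 56.3° one degree of longitude covers 111300 × cos 56.3° ≈ 111300 × 0.5548 ≈ 61754.2 m.
N decimal places → at most half a unit in the last place, 0.5 × 10⁻ᴺ° = 61754.2/2 × 10⁻ᴺ m.
Need 0.5 × 61754.2 × 10⁻ᴺ ≤ 1.4 → 10⁻ᴺ ≤ 4.534e-05, so N ≥ 4.34.
So 5 decimal places suffice (0.309 m); 4 would allow up to 3.09 m.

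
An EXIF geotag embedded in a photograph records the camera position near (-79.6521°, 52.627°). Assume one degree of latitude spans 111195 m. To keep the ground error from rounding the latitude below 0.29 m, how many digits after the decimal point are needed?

One degree of latitude covers 111195 m.
Rounding to N decimal places gives at most 0.5 × 10⁻ᴺ degrees of error, i.e. 0.5 × 10⁻ᴺ × 111195 m.
Setting 55597.5 × 10⁻ᴺ ≤ 0.29 gives 10ᴺ ≥ 1.917e+05, i.e. N ≥ 5.28.
N = 5 would give 0.556 m (too coarse); N = 6 gives 0.0556 m ≤ 0.29 m.

6 decimal places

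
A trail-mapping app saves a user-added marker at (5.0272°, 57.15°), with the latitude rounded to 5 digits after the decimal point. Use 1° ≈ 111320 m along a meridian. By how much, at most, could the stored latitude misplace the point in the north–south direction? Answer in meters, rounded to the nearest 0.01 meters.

Rounding to 5 decimal places leaves the latitude within ±5e-06° of the true value.
North–south distance: 5e-06° × 111320 m/° = 0.5566 m.

0.56 meters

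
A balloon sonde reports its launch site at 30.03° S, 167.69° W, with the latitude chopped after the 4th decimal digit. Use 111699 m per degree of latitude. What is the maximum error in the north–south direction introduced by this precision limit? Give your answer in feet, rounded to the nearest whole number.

37 feet

Truncating at 4 decimal places can drop up to a full unit in the last place, so the latitude may be off by as much as 0.0001°.
North–south distance: 0.0001° × 111699 m/° = 11.1699 m.
In feet: 11.1699 m ÷ 0.3048 ≈ 36.647 ft.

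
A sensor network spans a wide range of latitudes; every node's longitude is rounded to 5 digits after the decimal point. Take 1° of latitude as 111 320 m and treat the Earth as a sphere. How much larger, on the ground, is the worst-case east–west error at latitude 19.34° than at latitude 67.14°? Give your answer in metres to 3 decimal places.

0.309 metres

Rounding to 5 decimal places leaves the longitude within ±5e-06° of the true value.
Error at 19.34° = 5e-06° × 111320 × cos 19.34° ≈ 0.5566 × 0.9436 = 0.52519 m.
At 67.14°: 5e-06° × 111320 × cos 67.14° = 5e-06 × 111320 × 0.3885 ≈ 0.21623 m.
So the lower-latitude error exceeds the higher by 0.52519 − 0.21623 = 0.30896 m.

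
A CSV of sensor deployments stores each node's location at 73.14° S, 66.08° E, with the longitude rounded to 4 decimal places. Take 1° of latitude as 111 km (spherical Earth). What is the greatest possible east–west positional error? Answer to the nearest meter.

Rounding to 4 decimal places leaves the longitude within ±5e-05° of the true value.
One degree of longitude at 73.14° is 111000 × cos 73.14° ≈ 111000 × 0.2900 = 32193.8 m.
East–west error: 5e-05° × 32193.8 m/° ≈ 1.60969 m.

2 meters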